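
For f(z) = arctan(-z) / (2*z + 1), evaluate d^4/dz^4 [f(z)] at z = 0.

176

Multiply the numerator's expansion by the denominator's geometric series.
From the series, [z^4] f = 22/3; multiply by 4! = 24 to get 176.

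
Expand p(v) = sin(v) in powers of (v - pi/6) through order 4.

[(v - pi/6)^0] = 1/2;  [(v - pi/6)^1] = sqrt(3)/2;  [(v - pi/6)^2] = -1/4;  [(v - pi/6)^3] = -sqrt(3)/12;  [(v - pi/6)^4] = 1/48.

(v - pi/6)^4/48 - sqrt(3)*(v - pi/6)^3/12 - (v - pi/6)^2/4 + sqrt(3)*(v - pi/6)/2 + 1/2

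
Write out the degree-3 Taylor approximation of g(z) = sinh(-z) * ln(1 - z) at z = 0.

z^3/2 + z^2

Take the Cauchy product of the two expansions.
g(0) = 0
g′(0) = 0
g′′(0) = 2
g′′′(0) = 3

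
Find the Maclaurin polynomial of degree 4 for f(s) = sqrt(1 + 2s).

-5*s^4/8 + s^3/2 - s^2/2 + s + 1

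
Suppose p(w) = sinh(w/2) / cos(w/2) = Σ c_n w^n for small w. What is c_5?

Invert the denominator's series and multiply.
p(0) = 0
p′(0) = 1/2
p′′(0) = 0
p′′′(0) = 1/2
p^(4)(0) = 0
p^(5)(0) = 9/8
So c_5 = p^(5)(0)/5! = 3/320.

3/320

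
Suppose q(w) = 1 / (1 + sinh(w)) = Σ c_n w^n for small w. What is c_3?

Write 1/(1+u) = 1 - u + u^2 - u^3 + ... and substitute the series for u.
q(0) = 1
q′(0) = -1
q′′(0) = 2
q′′′(0) = -7
So c_3 = q′′′(0)/3! = -7/6.

-7/6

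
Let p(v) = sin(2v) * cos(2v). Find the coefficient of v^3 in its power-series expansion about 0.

Multiply the two series term by term and collect like powers.
p(0) = 0
p′(0) = 2
p′′(0) = 0
p′′′(0) = -32
Then c_k = p^(k)(0)/k! gives each Taylor coefficient.

-16/3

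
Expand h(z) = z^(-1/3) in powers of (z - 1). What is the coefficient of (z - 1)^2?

2/9

Apply the Taylor formula c_k = f^(k)(a)/k!.
h(1) = 1
h′(1) = -1/3
h′′(1) = 4/9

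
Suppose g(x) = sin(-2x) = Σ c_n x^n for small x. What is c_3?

g(0) = 0
g′(0) = -2
g′′(0) = 0
g′′′(0) = 8
The Taylor polynomial is Σ g^(k)(0)/k! · x^k.

4/3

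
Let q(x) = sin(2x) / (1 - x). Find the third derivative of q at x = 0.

Multiply the two series term by term and collect like powers.
From the series, [x^3] q = 2/3; multiply by 3! = 6 to get 4.

4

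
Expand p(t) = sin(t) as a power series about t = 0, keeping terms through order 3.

-t^3/6 + t

p(0) = 0
p′(0) = 1
p′′(0) = 0
p′′′(0) = -1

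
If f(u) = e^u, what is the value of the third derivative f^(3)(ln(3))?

From the series, [(u - ln(3))^3] f = 1/2; multiply by 3! = 6 to get 3.

3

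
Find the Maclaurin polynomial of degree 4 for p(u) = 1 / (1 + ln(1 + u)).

Expand as Σ (-1)^k u^k with u equal to the inner function's series.
p(0) = 1
p′(0) = -1
p′′(0) = 3
p′′′(0) = -14
p^(4)(0) = 88
Dividing each by k! gives the coefficients c_0, ..., c_4.

11*u^4/3 - 7*u^3/3 + 3*u^2/2 - u + 1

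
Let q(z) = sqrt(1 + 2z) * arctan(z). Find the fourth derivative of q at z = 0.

Multiply the two series term by term and collect like powers.
From the series, [z^4] q = 1/6; multiply by 4! = 24 to get 4.

4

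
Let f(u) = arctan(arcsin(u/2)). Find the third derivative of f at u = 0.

-1/8

Let u equal the inner series; expand the outer function in u and truncate.
From the series, [u^3] f = -1/48; multiply by 3! = 6 to get -1/8.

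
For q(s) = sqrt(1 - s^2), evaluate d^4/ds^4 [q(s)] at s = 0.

From the series, [s^4] q = -1/8; multiply by 4! = 24 to get -3.

-3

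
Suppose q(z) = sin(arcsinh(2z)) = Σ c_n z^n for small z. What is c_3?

-8/3

Let u equal the inner series; expand the outer function in u and truncate.
[z^0] = 0;  [z^1] = 2;  [z^2] = 0;  [z^3] = -8/3.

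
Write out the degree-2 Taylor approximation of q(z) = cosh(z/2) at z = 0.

z^2/8 + 1

q(0) = 1
q′(0) = 0
q′′(0) = 1/4
Dividing each by k! gives the coefficients c_0, ..., c_2.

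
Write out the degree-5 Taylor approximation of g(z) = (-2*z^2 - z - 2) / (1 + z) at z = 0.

Distribute the polynomial across the series and collect like powers.
g(0) = -2
g′(0) = 1
g′′(0) = -6
g′′′(0) = 18
g^(4)(0) = -72
g^(5)(0) = 360
Then c_k = g^(k)(0)/k! gives each Taylor coefficient.

3*z^5 - 3*z^4 + 3*z^3 - 3*z^2 + z - 2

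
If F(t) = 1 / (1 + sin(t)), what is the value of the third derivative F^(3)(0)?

-5

Write 1/(1+u) = 1 - u + u^2 - u^3 + ... and substitute the series for u.
The coefficient of t^3 in the expansion is -5/6, so F′′′(0) = 3! * (-5/6) = -5.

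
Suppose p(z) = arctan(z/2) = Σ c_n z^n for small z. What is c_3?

[z^0] = 0;  [z^1] = 1/2;  [z^2] = 0;  [z^3] = -1/24.

-1/24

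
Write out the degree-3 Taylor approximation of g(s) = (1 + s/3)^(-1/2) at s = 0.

Differentiate repeatedly and evaluate at the center.

-5*s^3/432 + s^2/24 - s/6 + 1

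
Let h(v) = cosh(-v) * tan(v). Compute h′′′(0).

5

Multiply the two series term by term and collect like powers.
From the series, [v^3] h = 5/6; multiply by 3! = 6 to get 5.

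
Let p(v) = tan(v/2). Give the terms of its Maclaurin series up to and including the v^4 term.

v^3/24 + v/2

Differentiate repeatedly and evaluate at the center.
[v^0] = 0;  [v^1] = 1/2;  [v^2] = 0;  [v^3] = 1/24;  [v^4] = 0.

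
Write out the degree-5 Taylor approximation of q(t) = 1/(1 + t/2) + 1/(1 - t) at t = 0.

Combine the two series term by term.
[t^0] = 2;  [t^1] = 1/2;  [t^2] = 5/4;  [t^3] = 7/8;  [t^4] = 17/16;  [t^5] = 31/32.

31*t^5/32 + 17*t^4/16 + 7*t^3/8 + 5*t^2/4 + t/2 + 2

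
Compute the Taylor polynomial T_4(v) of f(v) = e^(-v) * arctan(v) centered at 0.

Multiply the two series term by term and collect like powers.
f(0) = 0
f′(0) = 1
f′′(0) = -2
f′′′(0) = 1
f^(4)(0) = 4

v^4/6 + v^3/6 - v^2 + v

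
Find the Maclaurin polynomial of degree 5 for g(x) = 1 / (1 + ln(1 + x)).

Write 1/(1+u) = 1 - u + u^2 - u^3 + ... and substitute the series for u.
[x^0] = 1;  [x^1] = -1;  [x^2] = 3/2;  [x^3] = -7/3;  [x^4] = 11/3;  [x^5] = -347/60.

-347*x^5/60 + 11*x^4/3 - 7*x^3/3 + 3*x^2/2 - x + 1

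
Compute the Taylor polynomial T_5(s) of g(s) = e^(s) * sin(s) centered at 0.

Expand each factor separately, then convolve coefficients.
g(0) = 0
g′(0) = 1
g′′(0) = 2
g′′′(0) = 2
g^(4)(0) = 0
g^(5)(0) = -4

-s^5/30 + s^3/3 + s^2 + s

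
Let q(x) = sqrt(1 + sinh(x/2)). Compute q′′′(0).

Plug the Maclaurin series of the inner function into that of the outer and collect terms.
From the series, [x^3] q = 7/384; multiply by 3! = 6 to get 7/64.

7/64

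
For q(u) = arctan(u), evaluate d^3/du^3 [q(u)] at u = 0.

-2

The coefficient of u^3 in the expansion is -1/3, so q′′′(0) = 3! * (-1/3) = -2.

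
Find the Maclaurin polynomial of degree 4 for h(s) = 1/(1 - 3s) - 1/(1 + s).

80*s^4 + 28*s^3 + 8*s^2 + 4*s

Add the two expansions coefficient-wise.
h(0) = 0
h′(0) = 4
h′′(0) = 16
h′′′(0) = 168
h^(4)(0) = 1920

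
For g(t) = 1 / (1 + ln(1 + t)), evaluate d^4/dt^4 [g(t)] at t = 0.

Write 1/(1+u) = 1 - u + u^2 - u^3 + ... and substitute the series for u.
From the series, [t^4] g = 11/3; multiply by 4! = 24 to get 88.

88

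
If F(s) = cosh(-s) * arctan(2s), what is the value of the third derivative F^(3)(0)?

-10

Multiply the two series term by term and collect like powers.
The coefficient of s^3 in the expansion is -5/3, so F′′′(0) = 3! * (-5/3) = -10.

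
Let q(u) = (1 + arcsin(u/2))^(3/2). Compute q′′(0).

3/16

Substitute the inner expansion into the outer series and collect powers.
The coefficient of u^2 in the expansion is 3/32, so q′′(0) = 2! * (3/32) = 3/16.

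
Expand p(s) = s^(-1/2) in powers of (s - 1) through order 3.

-5*(s - 1)^3/16 + 3*(s - 1)^2/8 - (s - 1)/2 + 1

p(1) = 1
p′(1) = -1/2
p′′(1) = 3/4
p′′′(1) = -15/8
Dividing each by k! gives the coefficients c_0, ..., c_3.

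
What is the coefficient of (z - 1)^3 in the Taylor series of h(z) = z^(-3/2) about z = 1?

-35/16

Apply the Taylor formula c_k = f^(k)(a)/k!.
So c_3 = h′′′(1)/3! = -35/16.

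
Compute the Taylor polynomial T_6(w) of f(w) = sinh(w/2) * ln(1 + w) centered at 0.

247*w^6/2304 - 13*w^5/96 + 3*w^4/16 - w^3/4 + w^2/2

Take the Cauchy product of the two expansions.
f(0) = 0
f′(0) = 0
f′′(0) = 1
f′′′(0) = -3/2
f^(4)(0) = 9/2
f^(5)(0) = -65/4
f^(6)(0) = 1235/16
Then c_k = f^(k)(0)/k! gives each Taylor coefficient.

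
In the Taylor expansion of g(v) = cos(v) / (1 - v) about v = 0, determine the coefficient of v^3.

1/2

Use 1/(1 - r) = Σ r^k on the denominator, then take the Cauchy product.
g(0) = 1
g′(0) = 1
g′′(0) = 1
g′′′(0) = 3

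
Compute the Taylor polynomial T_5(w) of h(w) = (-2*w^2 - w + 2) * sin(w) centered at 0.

Distribute the polynomial across the series and collect like powers.
[w^0] = 0;  [w^1] = 2;  [w^2] = -1;  [w^3] = -7/3;  [w^4] = 1/6;  [w^5] = 7/20.

7*w^5/20 + w^4/6 - 7*w^3/3 - w^2 + 2*w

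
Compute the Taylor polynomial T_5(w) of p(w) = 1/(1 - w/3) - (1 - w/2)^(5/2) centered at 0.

8921*w^5/1990656 + 2453*w^4/165888 + 263*w^3/3456 - 103*w^2/288 + 19*w/12

Combine the two series term by term.
[w^0] = 0;  [w^1] = 19/12;  [w^2] = -103/288;  [w^3] = 263/3456;  [w^4] = 2453/165888;  [w^5] = 8921/1990656.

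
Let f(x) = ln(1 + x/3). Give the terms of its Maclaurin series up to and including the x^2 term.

Use the known series and substitute for the argument.
f(0) = 0
f′(0) = 1/3
f′′(0) = -1/9
The Taylor polynomial is Σ f^(k)(0)/k! · x^k.

-x^2/18 + x/3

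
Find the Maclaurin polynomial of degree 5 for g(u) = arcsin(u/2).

3*u^5/1280 + u^3/48 + u/2

Use the known series and substitute for the argument.
g(0) = 0
g′(0) = 1/2
g′′(0) = 0
g′′′(0) = 1/8
g^(4)(0) = 0
g^(5)(0) = 9/32
Then c_k = g^(k)(0)/k! gives each Taylor coefficient.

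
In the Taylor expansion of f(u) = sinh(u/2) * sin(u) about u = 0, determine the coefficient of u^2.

1/2

Take the Cauchy product of the two expansions.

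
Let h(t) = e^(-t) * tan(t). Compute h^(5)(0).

Take the Cauchy product of the two expansions.
The coefficient of t^5 in the expansion is 41/120, so h^(5)(0) = 5! * (41/120) = 41.

41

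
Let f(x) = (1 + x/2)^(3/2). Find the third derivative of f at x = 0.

Apply the Taylor formula c_k = f^(k)(a)/k!.
The coefficient of x^3 in the expansion is -1/128, so f′′′(0) = 3! * (-1/128) = -3/64.

-3/64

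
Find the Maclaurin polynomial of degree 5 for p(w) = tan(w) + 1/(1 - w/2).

79*w^5/480 + w^4/16 + 11*w^3/24 + w^2/4 + 3*w/2 + 1

Add the two expansions coefficient-wise.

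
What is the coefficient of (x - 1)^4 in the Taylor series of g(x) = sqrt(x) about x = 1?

-5/128

g(1) = 1
g′(1) = 1/2
g′′(1) = -1/4
g′′′(1) = 3/8
g^(4)(1) = -15/16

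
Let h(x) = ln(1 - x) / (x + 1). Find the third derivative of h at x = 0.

Multiply the numerator's expansion by the denominator's geometric series.
From the series, [x^3] h = -5/6; multiply by 3! = 6 to get -5.

-5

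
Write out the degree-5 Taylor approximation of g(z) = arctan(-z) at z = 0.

-z^5/5 + z^3/3 - z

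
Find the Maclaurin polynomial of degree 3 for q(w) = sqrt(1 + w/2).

w^3/128 - w^2/32 + w/4 + 1

[w^0] = 1;  [w^1] = 1/4;  [w^2] = -1/32;  [w^3] = 1/128.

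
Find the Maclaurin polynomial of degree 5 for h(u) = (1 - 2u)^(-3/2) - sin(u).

5197*u^5/60 + 315*u^4/8 + 53*u^3/3 + 15*u^2/2 + 2*u + 1

Add the two expansions coefficient-wise.
h(0) = 1
h′(0) = 2
h′′(0) = 15
h′′′(0) = 106
h^(4)(0) = 945
h^(5)(0) = 10394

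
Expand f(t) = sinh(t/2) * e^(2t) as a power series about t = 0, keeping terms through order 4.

17*t^4/24 + 49*t^3/48 + t^2 + t/2

Multiply the two series term by term and collect like powers.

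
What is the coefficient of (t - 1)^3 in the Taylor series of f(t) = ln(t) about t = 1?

1/3

Differentiate repeatedly and evaluate at the center.
f(1) = 0
f′(1) = 1
f′′(1) = -1
f′′′(1) = 2
So c_3 = f′′′(1)/3! = 1/3.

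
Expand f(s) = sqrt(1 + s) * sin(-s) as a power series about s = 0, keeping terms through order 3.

7*s^3/24 - s^2/2 - s

Take the Cauchy product of the two expansions.
[s^0] = 0;  [s^1] = -1;  [s^2] = -1/2;  [s^3] = 7/24.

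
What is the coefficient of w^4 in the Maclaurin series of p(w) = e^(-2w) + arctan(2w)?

Combine the two series term by term.
p(0) = 1
p′(0) = 0
p′′(0) = 4
p′′′(0) = -24
p^(4)(0) = 16
So c_4 = p^(4)(0)/4! = 2/3.

2/3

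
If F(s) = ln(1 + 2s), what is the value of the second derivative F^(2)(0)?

Apply the Taylor formula c_k = f^(k)(a)/k!.
From the series, [s^2] F = -2; multiply by 2! = 2 to get -4.

-4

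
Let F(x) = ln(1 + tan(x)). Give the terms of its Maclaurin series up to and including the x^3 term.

2*x^3/3 - x^2/2 + x

Compose series: expand the inner function first, then feed it into the outer expansion.
[x^0] = 0;  [x^1] = 1;  [x^2] = -1/2;  [x^3] = 2/3.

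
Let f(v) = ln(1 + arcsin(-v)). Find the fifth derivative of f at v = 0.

-53

Compose series: expand the inner function first, then feed it into the outer expansion.
The coefficient of v^5 in the expansion is -53/120, so f^(5)(0) = 5! * (-53/120) = -53.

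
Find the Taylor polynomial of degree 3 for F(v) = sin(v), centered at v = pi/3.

Differentiate repeatedly and evaluate at the center.
[(v - pi/3)^0] = sqrt(3)/2;  [(v - pi/3)^1] = 1/2;  [(v - pi/3)^2] = -sqrt(3)/4;  [(v - pi/3)^3] = -1/12.

-(v - pi/3)^3/12 - sqrt(3)*(v - pi/3)^2/4 + (v - pi/3)/2 + sqrt(3)/2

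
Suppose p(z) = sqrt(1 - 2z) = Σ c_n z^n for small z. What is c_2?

-1/2

p(0) = 1
p′(0) = -1
p′′(0) = -1
So c_2 = p′′(0)/2! = -1/2.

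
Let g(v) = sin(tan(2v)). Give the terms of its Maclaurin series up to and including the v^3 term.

4*v^3/3 + 2*v

Compose series: expand the inner function first, then feed it into the outer expansion.
g(0) = 0
g′(0) = 2
g′′(0) = 0
g′′′(0) = 8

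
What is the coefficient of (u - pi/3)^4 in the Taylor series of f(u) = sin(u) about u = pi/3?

f(pi/3) = sqrt(3)/2
f′(pi/3) = 1/2
f′′(pi/3) = -sqrt(3)/2
f′′′(pi/3) = -1/2
f^(4)(pi/3) = sqrt(3)/2

sqrt(3)/48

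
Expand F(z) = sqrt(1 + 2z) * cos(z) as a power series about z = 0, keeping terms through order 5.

2*z^5/3 - z^4/3 - z^2 + z + 1

Write out both Maclaurin series and multiply, keeping only the needed powers.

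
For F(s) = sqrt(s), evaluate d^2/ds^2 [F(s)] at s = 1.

From the series, [(s - 1)^2] F = -1/8; multiply by 2! = 2 to get -1/4.

-1/4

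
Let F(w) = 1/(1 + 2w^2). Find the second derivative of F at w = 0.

The coefficient of w^2 in the expansion is -2, so F′′(0) = 2! * (-2) = -4.

-4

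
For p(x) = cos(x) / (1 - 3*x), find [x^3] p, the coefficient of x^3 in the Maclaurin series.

Expand 1/(denominator) as a geometric series and multiply by the numerator's series.
p(0) = 1
p′(0) = 3
p′′(0) = 17
p′′′(0) = 153
So c_3 = p′′′(0)/3! = 51/2.

51/2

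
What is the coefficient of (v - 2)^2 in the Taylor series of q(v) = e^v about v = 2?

e^(2)/2

q(2) = e^(2)
q′(2) = e^(2)
q′′(2) = e^(2)
So c_2 = q′′(2)/2! = e^(2)/2.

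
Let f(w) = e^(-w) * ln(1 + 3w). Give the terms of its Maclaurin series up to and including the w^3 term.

Expand each factor separately, then convolve coefficients.
f(0) = 0
f′(0) = 3
f′′(0) = -15
f′′′(0) = 90
Then c_k = f^(k)(0)/k! gives each Taylor coefficient.

15*w^3 - 15*w^2/2 + 3*w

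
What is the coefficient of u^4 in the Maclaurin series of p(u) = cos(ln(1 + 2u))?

Substitute the inner expansion into the outer series and collect powers.

-20/3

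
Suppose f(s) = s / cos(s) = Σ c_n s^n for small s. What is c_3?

Write the quotient as an unknown series and match coefficients against numerator = denominator · series.
So c_3 = f′′′(0)/3! = 1/2.

1/2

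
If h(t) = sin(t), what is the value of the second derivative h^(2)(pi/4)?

-sqrt(2)/2

From the series, [(t - pi/4)^2] h = -sqrt(2)/4; multiply by 2! = 2 to get -sqrt(2)/2.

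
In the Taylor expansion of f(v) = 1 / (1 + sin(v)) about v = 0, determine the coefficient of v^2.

1

Use the geometric series for the reciprocal, then substitute.
[v^0] = 1;  [v^1] = -1;  [v^2] = 1.
So c_2 = f′′(0)/2! = 1.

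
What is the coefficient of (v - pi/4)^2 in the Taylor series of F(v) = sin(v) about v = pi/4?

-sqrt(2)/4

[(v - pi/4)^0] = sqrt(2)/2;  [(v - pi/4)^1] = sqrt(2)/2;  [(v - pi/4)^2] = -sqrt(2)/4.
So c_2 = F′′(pi/4)/2! = -sqrt(2)/4.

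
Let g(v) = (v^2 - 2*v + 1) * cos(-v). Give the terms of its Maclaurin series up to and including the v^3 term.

Distribute the polynomial across the series and collect like powers.

v^3 + v^2/2 - 2*v + 1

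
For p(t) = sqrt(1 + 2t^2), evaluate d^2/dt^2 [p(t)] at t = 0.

2

Differentiate repeatedly and evaluate at the center.
The coefficient of t^2 in the expansion is 1, so p′′(0) = 2! * (1) = 2.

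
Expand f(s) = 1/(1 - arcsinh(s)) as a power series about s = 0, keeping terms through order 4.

2*s^4/3 + 5*s^3/6 + s^2 + s + 1

Substitute the inner expansion into the outer series and collect powers.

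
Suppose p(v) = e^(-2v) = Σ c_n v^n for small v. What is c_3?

-4/3

c_3 = p′′′(0)/3! = -4/3.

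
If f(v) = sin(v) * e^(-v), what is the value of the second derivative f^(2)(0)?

-2

Take the Cauchy product of the two expansions.
The coefficient of v^2 in the expansion is -1, so f′′(0) = 2! * (-1) = -2.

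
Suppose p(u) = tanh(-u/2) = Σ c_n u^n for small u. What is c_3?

[u^0] = 0;  [u^1] = -1/2;  [u^2] = 0;  [u^3] = 1/24.

1/24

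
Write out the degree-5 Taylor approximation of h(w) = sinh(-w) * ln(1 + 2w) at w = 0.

Expand each factor separately, then convolve coefficients.
[w^0] = 0;  [w^1] = 0;  [w^2] = -2;  [w^3] = 2;  [w^4] = -3;  [w^5] = 13/3.

13*w^5/3 - 3*w^4 + 2*w^3 - 2*w^2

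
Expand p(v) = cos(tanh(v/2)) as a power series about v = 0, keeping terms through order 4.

Plug the Maclaurin series of the inner function into that of the outer and collect terms.

3*v^4/128 - v^2/8 + 1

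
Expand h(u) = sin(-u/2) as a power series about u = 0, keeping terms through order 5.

Use the known series and substitute for the argument.
h(0) = 0
h′(0) = -1/2
h′′(0) = 0
h′′′(0) = 1/8
h^(4)(0) = 0
h^(5)(0) = -1/32
The Taylor polynomial is Σ h^(k)(0)/k! · u^k.

-u^5/3840 + u^3/48 - u/2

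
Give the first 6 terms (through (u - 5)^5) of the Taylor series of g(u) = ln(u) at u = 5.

(u - 5)^5/15625 - (u - 5)^4/2500 + (u - 5)^3/375 - (u - 5)^2/50 + (u - 5)/5 + ln(5)

g(5) = ln(5)
g′(5) = 1/5
g′′(5) = -1/25
g′′′(5) = 2/125
g^(4)(5) = -6/625
g^(5)(5) = 24/3125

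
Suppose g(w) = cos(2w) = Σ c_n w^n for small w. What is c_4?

[w^0] = 1;  [w^1] = 0;  [w^2] = -2;  [w^3] = 0;  [w^4] = 2/3.
So c_4 = g^(4)(0)/4! = 2/3.

2/3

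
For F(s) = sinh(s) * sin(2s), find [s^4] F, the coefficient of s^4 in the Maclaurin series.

-1

Multiply the two series term by term and collect like powers.
F(0) = 0
F′(0) = 0
F′′(0) = 4
F′′′(0) = 0
F^(4)(0) = -24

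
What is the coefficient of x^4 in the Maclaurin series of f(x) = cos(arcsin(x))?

Plug the Maclaurin series of the inner function into that of the outer and collect terms.
[x^0] = 1;  [x^1] = 0;  [x^2] = -1/2;  [x^3] = 0;  [x^4] = -1/8.

-1/8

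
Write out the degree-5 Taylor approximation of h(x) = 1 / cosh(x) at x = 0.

Divide the numerator series by the denominator series (power-series long division).
h(0) = 1
h′(0) = 0
h′′(0) = -1
h′′′(0) = 0
h^(4)(0) = 5
h^(5)(0) = 0
The Taylor polynomial is Σ h^(k)(0)/k! · x^k.

5*x^4/24 - x^2/2 + 1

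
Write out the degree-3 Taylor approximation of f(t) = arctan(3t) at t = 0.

-9*t^3 + 3*t

f(0) = 0
f′(0) = 3
f′′(0) = 0
f′′′(0) = -54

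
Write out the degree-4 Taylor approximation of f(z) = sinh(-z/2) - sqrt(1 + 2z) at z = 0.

5*z^4/8 - 25*z^3/48 + z^2/2 - 3*z/2 - 1

Add the two expansions coefficient-wise.
f(0) = -1
f′(0) = -3/2
f′′(0) = 1
f′′′(0) = -25/8
f^(4)(0) = 15
The Taylor polynomial is Σ f^(k)(0)/k! · z^k.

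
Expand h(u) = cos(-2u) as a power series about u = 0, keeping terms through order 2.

Apply the Taylor formula c_k = f^(k)(a)/k!.
h(0) = 1
h′(0) = 0
h′′(0) = -4

1 - 2*u^2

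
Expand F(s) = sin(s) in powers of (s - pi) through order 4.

(s - pi)^3/6 - (s - pi)

F(pi) = 0
F′(pi) = -1
F′′(pi) = 0
F′′′(pi) = 1
F^(4)(pi) = 0
Then c_k = F^(k)(pi)/k! gives each Taylor coefficient.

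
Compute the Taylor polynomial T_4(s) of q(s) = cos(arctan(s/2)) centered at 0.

Let u equal the inner series; expand the outer function in u and truncate.
q(0) = 1
q′(0) = 0
q′′(0) = -1/4
q′′′(0) = 0
q^(4)(0) = 9/16
Dividing each by k! gives the coefficients c_0, ..., c_4.

3*s^4/128 - s^2/8 + 1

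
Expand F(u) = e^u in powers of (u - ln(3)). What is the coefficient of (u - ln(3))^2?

Differentiate repeatedly and evaluate at the center.
F(ln(3)) = 3
F′(ln(3)) = 3
F′′(ln(3)) = 3
The Taylor polynomial is Σ F^(k)(ln(3))/k! · (u - ln(3))^k.

3/2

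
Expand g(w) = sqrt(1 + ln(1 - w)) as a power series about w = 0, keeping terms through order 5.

-1609*w^5/3840 - 143*w^4/384 - 17*w^3/48 - 3*w^2/8 - w/2 + 1

Substitute the inner expansion into the outer series and collect powers.
[w^0] = 1;  [w^1] = -1/2;  [w^2] = -3/8;  [w^3] = -17/48;  [w^4] = -143/384;  [w^5] = -1609/3840.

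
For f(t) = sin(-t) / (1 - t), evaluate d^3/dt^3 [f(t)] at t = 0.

Expand each factor separately, then convolve coefficients.
The coefficient of t^3 in the expansion is -5/6, so f′′′(0) = 3! * (-5/6) = -5.

-5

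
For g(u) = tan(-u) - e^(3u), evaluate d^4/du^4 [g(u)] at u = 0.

-81

Add the two expansions coefficient-wise.
From the series, [u^4] g = -27/8; multiply by 4! = 24 to get -81.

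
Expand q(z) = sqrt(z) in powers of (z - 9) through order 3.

Use the known series and substitute for the argument.
[(z - 9)^0] = 3;  [(z - 9)^1] = 1/6;  [(z - 9)^2] = -1/216;  [(z - 9)^3] = 1/3888.

(z - 9)^3/3888 - (z - 9)^2/216 + (z - 9)/6 + 3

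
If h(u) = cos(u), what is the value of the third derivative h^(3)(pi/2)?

Compute the successive derivatives at the expansion point and divide by k!.
From the series, [(u - pi/2)^3] h = 1/6; multiply by 3! = 6 to get 1.

1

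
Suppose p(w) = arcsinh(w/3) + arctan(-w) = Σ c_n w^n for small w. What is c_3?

53/162

Combine the two series term by term.
p(0) = 0
p′(0) = -2/3
p′′(0) = 0
p′′′(0) = 53/27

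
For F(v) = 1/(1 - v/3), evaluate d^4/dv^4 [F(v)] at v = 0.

Differentiate repeatedly and evaluate at the center.
The coefficient of v^4 in the expansion is 1/81, so F^(4)(0) = 4! * (1/81) = 8/27.

8/27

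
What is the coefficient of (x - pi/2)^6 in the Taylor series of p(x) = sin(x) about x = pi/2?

p(pi/2) = 1
p′(pi/2) = 0
p′′(pi/2) = -1
p′′′(pi/2) = 0
p^(4)(pi/2) = 1
p^(5)(pi/2) = 0
p^(6)(pi/2) = -1

-1/720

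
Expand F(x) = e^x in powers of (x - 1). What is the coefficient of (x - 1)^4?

Compute the successive derivatives at the expansion point and divide by k!.

e/24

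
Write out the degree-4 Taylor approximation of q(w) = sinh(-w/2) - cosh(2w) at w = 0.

-2*w^4/3 - w^3/48 - 2*w^2 - w/2 - 1

Expand each term separately and add.
q(0) = -1
q′(0) = -1/2
q′′(0) = -4
q′′′(0) = -1/8
q^(4)(0) = -16
The Taylor polynomial is Σ q^(k)(0)/k! · w^k.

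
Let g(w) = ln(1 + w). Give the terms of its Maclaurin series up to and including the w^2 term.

-w^2/2 + w

Use the known series and substitute for the argument.
[w^0] = 0;  [w^1] = 1;  [w^2] = -1/2.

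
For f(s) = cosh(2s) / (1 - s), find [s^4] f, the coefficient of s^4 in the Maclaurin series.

11/3

Write out both Maclaurin series and multiply, keeping only the needed powers.
[s^0] = 1;  [s^1] = 1;  [s^2] = 3;  [s^3] = 3;  [s^4] = 11/3.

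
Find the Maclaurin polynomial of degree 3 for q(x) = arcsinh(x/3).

-x^3/162 + x/3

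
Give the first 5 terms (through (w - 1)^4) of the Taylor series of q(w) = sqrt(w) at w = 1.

-5*(w - 1)^4/128 + (w - 1)^3/16 - (w - 1)^2/8 + (w - 1)/2 + 1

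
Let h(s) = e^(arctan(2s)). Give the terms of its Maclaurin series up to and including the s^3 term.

-4*s^3/3 + 2*s^2 + 2*s + 1

Plug the Maclaurin series of the inner function into that of the outer and collect terms.
h(0) = 1
h′(0) = 2
h′′(0) = 4
h′′′(0) = -8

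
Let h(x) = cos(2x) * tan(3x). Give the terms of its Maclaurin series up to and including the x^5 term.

82*x^5/5 + 3*x^3 + 3*x

Write out both Maclaurin series and multiply, keeping only the needed powers.
h(0) = 0
h′(0) = 3
h′′(0) = 0
h′′′(0) = 18
h^(4)(0) = 0
h^(5)(0) = 1968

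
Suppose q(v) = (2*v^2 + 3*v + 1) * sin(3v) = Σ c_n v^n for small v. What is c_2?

Distribute the polynomial across the series and collect like powers.

9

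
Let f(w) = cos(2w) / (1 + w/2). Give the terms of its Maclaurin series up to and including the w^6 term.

-2^(239/642)*3^(437/642)*5^(65/214)*7^(188/321)*w^6/441 - 11*w^5/96 + 11*w^4/48 + 7*w^3/8 - 7*w^2/4 - w/2 + 1

Multiply the two series term by term and collect like powers.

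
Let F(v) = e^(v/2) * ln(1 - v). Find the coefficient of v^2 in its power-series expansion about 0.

-1

Multiply the two series term by term and collect like powers.
So c_2 = F′′(0)/2! = -1.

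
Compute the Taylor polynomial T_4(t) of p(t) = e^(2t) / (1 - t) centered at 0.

7*t^4 + 19*t^3/3 + 5*t^2 + 3*t + 1

Multiply the numerator's expansion by the denominator's geometric series.
p(0) = 1
p′(0) = 3
p′′(0) = 10
p′′′(0) = 38
p^(4)(0) = 168
Then c_k = p^(k)(0)/k! gives each Taylor coefficient.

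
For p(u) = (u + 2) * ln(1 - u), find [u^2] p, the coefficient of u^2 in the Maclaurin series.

Distribute the polynomial across the series and collect like powers.
So c_2 = p′′(0)/2! = -2.

-2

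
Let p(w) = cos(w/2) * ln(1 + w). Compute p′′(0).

-1

Multiply the two series term by term and collect like powers.
From the series, [w^2] p = -1/2; multiply by 2! = 2 to get -1.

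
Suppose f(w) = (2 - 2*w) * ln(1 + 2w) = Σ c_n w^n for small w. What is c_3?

Distribute the polynomial across the series and collect like powers.
[w^0] = 0;  [w^1] = 4;  [w^2] = -8;  [w^3] = 28/3.
So c_3 = f′′′(0)/3! = 28/3.

28/3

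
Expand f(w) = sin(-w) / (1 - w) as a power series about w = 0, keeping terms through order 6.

-101*w^6/120 - 101*w^5/120 - 5*w^4/6 - 5*w^3/6 - w^2 - w

Use 1/(1 - r) = Σ r^k on the denominator, then take the Cauchy product.
f(0) = 0
f′(0) = -1
f′′(0) = -2
f′′′(0) = -5
f^(4)(0) = -20
f^(5)(0) = -101
f^(6)(0) = -606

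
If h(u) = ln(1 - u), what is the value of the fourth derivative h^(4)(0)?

The coefficient of u^4 in the expansion is -1/4, so h^(4)(0) = 4! * (-1/4) = -6.

-6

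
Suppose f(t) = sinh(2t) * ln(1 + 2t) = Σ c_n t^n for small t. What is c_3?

-4

Write out both Maclaurin series and multiply, keeping only the needed powers.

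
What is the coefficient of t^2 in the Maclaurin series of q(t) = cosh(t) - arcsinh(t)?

Combine the two series term by term.
q(0) = 1
q′(0) = -1
q′′(0) = 1
The Taylor polynomial is Σ q^(k)(0)/k! · t^k.

1/2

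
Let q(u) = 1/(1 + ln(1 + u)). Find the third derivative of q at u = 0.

Plug the Maclaurin series of the inner function into that of the outer and collect terms.
From the series, [u^3] q = -7/3; multiply by 3! = 6 to get -14.

-14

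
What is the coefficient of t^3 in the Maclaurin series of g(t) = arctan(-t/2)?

Use the known series and substitute for the argument.
g(0) = 0
g′(0) = -1/2
g′′(0) = 0
g′′′(0) = 1/4

1/24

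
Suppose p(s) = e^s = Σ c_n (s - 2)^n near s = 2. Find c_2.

e^(2)/2

Differentiate repeatedly and evaluate at the center.
p(2) = e^(2)
p′(2) = e^(2)
p′′(2) = e^(2)
So c_2 = p′′(2)/2! = e^(2)/2.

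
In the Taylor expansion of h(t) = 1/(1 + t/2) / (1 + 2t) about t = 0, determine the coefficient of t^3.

Take the Cauchy product of the two expansions.
h(0) = 1
h′(0) = -5/2
h′′(0) = 21/2
h′′′(0) = -255/4
Then c_k = h^(k)(0)/k! gives each Taylor coefficient.

-85/8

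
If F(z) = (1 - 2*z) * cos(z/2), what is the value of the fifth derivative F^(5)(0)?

-5/8

Multiply each power in the prefactor through the base expansion.
The coefficient of z^5 in the expansion is -1/192, so F^(5)(0) = 5! * (-1/192) = -5/8.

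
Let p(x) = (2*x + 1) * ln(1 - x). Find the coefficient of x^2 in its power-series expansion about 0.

Shift and add copies of the series according to the polynomial's terms.
So c_2 = p′′(0)/2! = -5/2.

-5/2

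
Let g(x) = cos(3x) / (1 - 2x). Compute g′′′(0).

Write out both Maclaurin series and multiply, keeping only the needed powers.
The coefficient of x^3 in the expansion is -1, so g′′′(0) = 3! * (-1) = -6.

-6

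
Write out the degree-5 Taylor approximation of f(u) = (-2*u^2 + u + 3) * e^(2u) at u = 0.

-6*u^5/5 - 2*u^4/3 + 2*u^3 + 6*u^2 + 7*u + 3

Multiply each power in the prefactor through the base expansion.
f(0) = 3
f′(0) = 7
f′′(0) = 12
f′′′(0) = 12
f^(4)(0) = -16
f^(5)(0) = -144
Dividing each by k! gives the coefficients c_0, ..., c_5.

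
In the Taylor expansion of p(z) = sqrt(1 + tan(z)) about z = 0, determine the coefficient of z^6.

Plug the Maclaurin series of the inner function into that of the outer and collect terms.
p(0) = 1
p′(0) = 1/2
p′′(0) = -1/4
p′′′(0) = 11/8
p^(4)(0) = -47/16
p^(5)(0) = 601/32
p^(6)(0) = -5521/64
Then c_k = p^(k)(0)/k! gives each Taylor coefficient.

-5521/46080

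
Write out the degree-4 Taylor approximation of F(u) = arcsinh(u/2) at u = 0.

F(0) = 0
F′(0) = 1/2
F′′(0) = 0
F′′′(0) = -1/8
F^(4)(0) = 0

-u^3/48 + u/2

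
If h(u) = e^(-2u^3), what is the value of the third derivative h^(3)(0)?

-12

The coefficient of u^3 in the expansion is -2, so h′′′(0) = 3! * (-2) = -12.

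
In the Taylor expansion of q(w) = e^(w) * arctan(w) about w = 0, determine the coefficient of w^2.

1

Write out both Maclaurin series and multiply, keeping only the needed powers.
q(0) = 0
q′(0) = 1
q′′(0) = 2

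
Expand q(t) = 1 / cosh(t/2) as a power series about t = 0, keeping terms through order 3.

1 - t^2/8

Divide the numerator series by the denominator series (power-series long division).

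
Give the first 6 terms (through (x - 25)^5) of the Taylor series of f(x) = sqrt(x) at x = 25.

7*(x - 25)^5/500000000 - (x - 25)^4/2000000 + (x - 25)^3/50000 - (x - 25)^2/1000 + (x - 25)/10 + 5

Compute the successive derivatives at the expansion point and divide by k!.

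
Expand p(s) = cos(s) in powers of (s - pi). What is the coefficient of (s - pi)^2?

Compute the successive derivatives at the expansion point and divide by k!.
p(pi) = -1
p′(pi) = 0
p′′(pi) = 1
Dividing each by k! gives the coefficients c_0, ..., c_2.

1/2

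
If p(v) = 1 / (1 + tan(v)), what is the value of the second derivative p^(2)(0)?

Expand as Σ (-1)^k u^k with u equal to the inner function's series.
The coefficient of v^2 in the expansion is 1, so p′′(0) = 2! * (1) = 2.

2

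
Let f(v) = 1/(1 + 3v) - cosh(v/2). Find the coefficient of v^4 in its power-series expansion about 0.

31103/384

Combine the two series term by term.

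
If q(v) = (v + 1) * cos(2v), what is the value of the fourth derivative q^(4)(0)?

16

Distribute the polynomial across the series and collect like powers.
From the series, [v^4] q = 2/3; multiply by 4! = 24 to get 16.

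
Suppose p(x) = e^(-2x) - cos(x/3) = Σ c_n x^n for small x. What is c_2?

Expand each term separately and add.
[x^0] = 0;  [x^1] = -2;  [x^2] = 37/18.

37/18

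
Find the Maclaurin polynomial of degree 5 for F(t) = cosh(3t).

F(0) = 1
F′(0) = 0
F′′(0) = 9
F′′′(0) = 0
F^(4)(0) = 81
F^(5)(0) = 0

27*t^4/8 + 9*t^2/2 + 1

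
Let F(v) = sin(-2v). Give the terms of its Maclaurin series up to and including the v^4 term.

Apply the Taylor formula c_k = f^(k)(a)/k!.
[v^0] = 0;  [v^1] = -2;  [v^2] = 0;  [v^3] = 4/3;  [v^4] = 0.

4*v^3/3 - 2*v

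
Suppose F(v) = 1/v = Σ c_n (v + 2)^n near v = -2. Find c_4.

Compute the successive derivatives at the expansion point and divide by k!.
F(-2) = -1/2
F′(-2) = -1/4
F′′(-2) = -1/4
F′′′(-2) = -3/8
F^(4)(-2) = -3/4
So c_4 = F^(4)(-2)/4! = -1/32.

-1/32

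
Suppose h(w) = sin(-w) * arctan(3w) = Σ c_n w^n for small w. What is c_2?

Multiply the two series term by term and collect like powers.
h(0) = 0
h′(0) = 0
h′′(0) = -6
So c_2 = h′′(0)/2! = -3.

-3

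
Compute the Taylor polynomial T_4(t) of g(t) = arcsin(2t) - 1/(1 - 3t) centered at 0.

-81*t^4 - 77*t^3/3 - 9*t^2 - t - 1

Add the two expansions coefficient-wise.
[t^0] = -1;  [t^1] = -1;  [t^2] = -9;  [t^3] = -77/3;  [t^4] = -81.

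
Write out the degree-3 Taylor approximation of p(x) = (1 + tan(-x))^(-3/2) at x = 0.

Let u equal the inner series; expand the outer function in u and truncate.

43*x^3/16 + 15*x^2/8 + 3*x/2 + 1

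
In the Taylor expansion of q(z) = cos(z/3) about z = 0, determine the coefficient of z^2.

-1/18

q(0) = 1
q′(0) = 0
q′′(0) = -1/9
Then c_k = q^(k)(0)/k! gives each Taylor coefficient.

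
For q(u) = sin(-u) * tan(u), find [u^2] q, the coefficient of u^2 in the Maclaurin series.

-1

Multiply the two series term by term and collect like powers.
q(0) = 0
q′(0) = 0
q′′(0) = -2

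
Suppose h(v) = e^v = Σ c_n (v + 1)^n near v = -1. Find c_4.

e^(-1)/24

Use the known series and substitute for the argument.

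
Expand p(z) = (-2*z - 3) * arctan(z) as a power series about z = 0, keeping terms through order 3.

z^3 - 2*z^2 - 3*z

Multiply each power in the prefactor through the base expansion.
p(0) = 0
p′(0) = -3
p′′(0) = -4
p′′′(0) = 6
The Taylor polynomial is Σ p^(k)(0)/k! · z^k.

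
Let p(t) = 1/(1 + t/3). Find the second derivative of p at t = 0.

Compute the successive derivatives at the expansion point and divide by k!.
The coefficient of t^2 in the expansion is 1/9, so p′′(0) = 2! * (1/9) = 2/9.

2/9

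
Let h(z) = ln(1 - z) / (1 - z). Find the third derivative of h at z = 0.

-11

Expand each factor separately, then convolve coefficients.
From the series, [z^3] h = -11/6; multiply by 3! = 6 to get -11.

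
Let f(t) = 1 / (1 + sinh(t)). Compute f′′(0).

Expand as Σ (-1)^k u^k with u equal to the inner function's series.
The coefficient of t^2 in the expansion is 1, so f′′(0) = 2! * (1) = 2.

2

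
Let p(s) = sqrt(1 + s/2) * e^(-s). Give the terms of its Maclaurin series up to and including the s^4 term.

Multiply the two series term by term and collect like powers.
p(0) = 1
p′(0) = -3/4
p′′(0) = 7/16
p′′′(0) = -1/64
p^(4)(0) = -159/256
The Taylor polynomial is Σ p^(k)(0)/k! · s^k.

-53*s^4/2048 - s^3/384 + 7*s^2/32 - 3*s/4 + 1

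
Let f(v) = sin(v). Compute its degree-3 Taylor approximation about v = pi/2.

1 - (v - pi/2)^2/2

[(v - pi/2)^0] = 1;  [(v - pi/2)^1] = 0;  [(v - pi/2)^2] = -1/2;  [(v - pi/2)^3] = 0.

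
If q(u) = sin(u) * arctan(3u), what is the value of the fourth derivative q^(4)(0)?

-228

Write out both Maclaurin series and multiply, keeping only the needed powers.
From the series, [u^4] q = -19/2; multiply by 4! = 24 to get -228.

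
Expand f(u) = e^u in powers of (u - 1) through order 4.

[(u - 1)^0] = e;  [(u - 1)^1] = e;  [(u - 1)^2] = e/2;  [(u - 1)^3] = e/6;  [(u - 1)^4] = e/24.

e*(u - 1)^4/24 + e*(u - 1)^3/6 + e*(u - 1)^2/2 + e*(u - 1) + e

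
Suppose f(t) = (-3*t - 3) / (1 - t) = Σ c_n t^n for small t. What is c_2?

-6

Distribute the polynomial across the series and collect like powers.
So c_2 = f′′(0)/2! = -6.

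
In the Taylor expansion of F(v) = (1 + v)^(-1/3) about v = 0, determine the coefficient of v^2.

2/9

Differentiate repeatedly and evaluate at the center.
F(0) = 1
F′(0) = -1/3
F′′(0) = 4/9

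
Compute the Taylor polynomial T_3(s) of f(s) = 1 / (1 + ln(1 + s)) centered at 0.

-7*s^3/3 + 3*s^2/2 - s + 1

Write 1/(1+u) = 1 - u + u^2 - u^3 + ... and substitute the series for u.
f(0) = 1
f′(0) = -1
f′′(0) = 3
f′′′(0) = -14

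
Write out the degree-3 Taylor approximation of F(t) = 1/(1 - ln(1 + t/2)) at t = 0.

t^3/24 + t^2/8 + t/2 + 1

Plug the Maclaurin series of the inner function into that of the outer and collect terms.
F(0) = 1
F′(0) = 1/2
F′′(0) = 1/4
F′′′(0) = 1/4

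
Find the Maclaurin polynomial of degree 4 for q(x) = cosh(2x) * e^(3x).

Write out both Maclaurin series and multiply, keeping only the needed powers.
q(0) = 1
q′(0) = 3
q′′(0) = 13
q′′′(0) = 63
q^(4)(0) = 313
Dividing each by k! gives the coefficients c_0, ..., c_4.

313*x^4/24 + 21*x^3/2 + 13*x^2/2 + 3*x + 1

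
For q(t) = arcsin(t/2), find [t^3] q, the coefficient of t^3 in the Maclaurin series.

q(0) = 0
q′(0) = 1/2
q′′(0) = 0
q′′′(0) = 1/8
The Taylor polynomial is Σ q^(k)(0)/k! · t^k.

1/48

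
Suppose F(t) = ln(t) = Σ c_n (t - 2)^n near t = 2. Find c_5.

F(2) = ln(2)
F′(2) = 1/2
F′′(2) = -1/4
F′′′(2) = 1/4
F^(4)(2) = -3/8
F^(5)(2) = 3/4
So c_5 = F^(5)(2)/5! = 1/160.

1/160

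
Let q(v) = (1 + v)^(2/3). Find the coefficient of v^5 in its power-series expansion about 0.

Use the known series and substitute for the argument.
[v^0] = 1;  [v^1] = 2/3;  [v^2] = -1/9;  [v^3] = 4/81;  [v^4] = -7/243;  [v^5] = 14/729.

14/729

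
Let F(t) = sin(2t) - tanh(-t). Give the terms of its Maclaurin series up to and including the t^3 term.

Combine the two series term by term.
F(0) = 0
F′(0) = 3
F′′(0) = 0
F′′′(0) = -10

-5*t^3/3 + 3*t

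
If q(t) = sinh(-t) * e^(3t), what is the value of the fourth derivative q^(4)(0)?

-120

Expand each factor separately, then convolve coefficients.
The coefficient of t^4 in the expansion is -5, so q^(4)(0) = 4! * (-5) = -120.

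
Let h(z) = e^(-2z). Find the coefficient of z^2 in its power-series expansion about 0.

h(0) = 1
h′(0) = -2
h′′(0) = 4
So c_2 = h′′(0)/2! = 2.

2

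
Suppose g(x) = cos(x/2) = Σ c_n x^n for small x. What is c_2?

-1/8

g(0) = 1
g′(0) = 0
g′′(0) = -1/4
So c_2 = g′′(0)/2! = -1/8.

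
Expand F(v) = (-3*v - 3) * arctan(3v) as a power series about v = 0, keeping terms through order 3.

Distribute the polynomial across the series and collect like powers.
F(0) = 0
F′(0) = -9
F′′(0) = -18
F′′′(0) = 162

27*v^3 - 9*v^2 - 9*v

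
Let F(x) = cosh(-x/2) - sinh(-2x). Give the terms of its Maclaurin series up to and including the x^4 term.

Combine the two series term by term.
F(0) = 1
F′(0) = 2
F′′(0) = 1/4
F′′′(0) = 8
F^(4)(0) = 1/16
Then c_k = F^(k)(0)/k! gives each Taylor coefficient.

x^4/384 + 4*x^3/3 + x^2/8 + 2*x + 1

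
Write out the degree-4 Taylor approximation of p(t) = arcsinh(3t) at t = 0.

-9*t^3/2 + 3*t

[t^0] = 0;  [t^1] = 3;  [t^2] = 0;  [t^3] = -9/2;  [t^4] = 0.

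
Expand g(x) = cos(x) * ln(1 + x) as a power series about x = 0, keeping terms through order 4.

-x^3/6 - x^2/2 + x

Take the Cauchy product of the two expansions.
g(0) = 0
g′(0) = 1
g′′(0) = -1
g′′′(0) = -1
g^(4)(0) = 0
Dividing each by k! gives the coefficients c_0, ..., c_4.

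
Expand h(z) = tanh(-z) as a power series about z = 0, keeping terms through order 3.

z^3/3 - z

h(0) = 0
h′(0) = -1
h′′(0) = 0
h′′′(0) = 2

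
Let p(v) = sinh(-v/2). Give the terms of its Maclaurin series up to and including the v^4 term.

-v^3/48 - v/2

Differentiate repeatedly and evaluate at the center.
p(0) = 0
p′(0) = -1/2
p′′(0) = 0
p′′′(0) = -1/8
p^(4)(0) = 0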